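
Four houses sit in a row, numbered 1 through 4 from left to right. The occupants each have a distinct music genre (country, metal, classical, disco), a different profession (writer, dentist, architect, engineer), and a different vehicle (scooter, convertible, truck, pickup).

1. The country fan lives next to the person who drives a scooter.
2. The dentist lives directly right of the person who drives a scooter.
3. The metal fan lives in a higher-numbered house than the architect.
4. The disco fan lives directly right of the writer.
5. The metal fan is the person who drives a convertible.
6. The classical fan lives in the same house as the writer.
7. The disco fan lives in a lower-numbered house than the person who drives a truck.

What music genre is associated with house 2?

disco

The classical fan is narrowed to house 1 or 2; consider each.
Placing it in house 2 leads to a contradiction, so it's in house 1.
Clue 6: the writer is in house 1.
Clue 4 places the disco fan in house 2.
House 1 vehicle: only pickup fits.
So house 2 gets scooter for vehicle.
Clue 1: the country fan is in house 3.
Clue 2: the dentist is in house 3.
The only music genre still possible for house 4 is metal.
House 2's profession must be architect (nothing else left).
So house 4 gets engineer for profession.
Clue 5: the person who drives a convertible is in house 4.
House 3 vehicle: only truck fits.
So: house 1 = classical/writer/pickup, house 2 = disco/architect/scooter, house 3 = country/dentist/truck, house 4 = metal/engineer/convertible.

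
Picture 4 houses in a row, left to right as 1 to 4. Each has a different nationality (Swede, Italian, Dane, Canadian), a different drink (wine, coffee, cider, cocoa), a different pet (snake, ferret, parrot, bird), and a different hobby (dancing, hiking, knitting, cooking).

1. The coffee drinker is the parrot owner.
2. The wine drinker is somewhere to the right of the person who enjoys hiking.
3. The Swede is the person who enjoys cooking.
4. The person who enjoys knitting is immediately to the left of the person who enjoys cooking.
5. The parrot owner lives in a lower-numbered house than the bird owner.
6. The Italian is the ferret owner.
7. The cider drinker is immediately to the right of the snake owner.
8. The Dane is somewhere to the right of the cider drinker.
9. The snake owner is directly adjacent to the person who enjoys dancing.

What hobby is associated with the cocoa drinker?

hiking

The only hobby still possible for house 4 is cooking.
By clue 3, the Swede is in house 4.
By clue 4, the person who enjoys knitting is in house 3.
That leaves Dane as the nationality for house 3.
The cider drinker is in house 2 (clue 8).
That leaves bird as the pet for house 4.
From clue 7, the snake owner must be in house 1.
The person who enjoys dancing is in house 2 (clue 9).
The only pet still possible for house 2 is ferret.
The only pet still possible for house 3 is parrot.
House 1's hobby must be hiking (nothing else left).
Clue 1: the coffee drinker is in house 3.
Clue 6 places the Italian in house 2.
That leaves Canadian as the nationality for house 1.
The only drink still possible for house 1 is cocoa.
The only drink still possible for house 4 is wine.
So: house 1 = Canadian/cocoa/snake/hiking, house 2 = Italian/cider/ferret/dancing, house 3 = Dane/coffee/parrot/knitting, house 4 = Swede/wine/bird/cooking.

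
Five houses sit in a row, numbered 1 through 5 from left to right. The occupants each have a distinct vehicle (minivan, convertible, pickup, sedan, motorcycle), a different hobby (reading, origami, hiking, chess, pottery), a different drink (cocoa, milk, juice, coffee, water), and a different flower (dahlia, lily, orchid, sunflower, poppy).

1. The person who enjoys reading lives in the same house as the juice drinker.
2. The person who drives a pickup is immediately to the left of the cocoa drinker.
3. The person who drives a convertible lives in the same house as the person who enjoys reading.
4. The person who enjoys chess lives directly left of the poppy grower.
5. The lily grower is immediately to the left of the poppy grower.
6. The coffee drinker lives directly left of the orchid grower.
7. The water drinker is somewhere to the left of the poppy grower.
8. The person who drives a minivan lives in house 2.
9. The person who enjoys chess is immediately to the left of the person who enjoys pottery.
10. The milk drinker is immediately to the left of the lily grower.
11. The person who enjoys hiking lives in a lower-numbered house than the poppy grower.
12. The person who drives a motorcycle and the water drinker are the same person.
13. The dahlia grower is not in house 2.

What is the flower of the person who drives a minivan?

By clue 8, the person who drives a minivan is in house 2.
The person who drives a motorcycle is narrowed to house 1 or 3 or 4; consider each.
Placing it in house 1 and house 4 leads to a contradiction, so it's in house 3.
By clue 12, the water drinker is in house 3.
Clue 5 places the lily grower in house 3.
Clue 5: the poppy grower is in house 4.
By clue 10, the milk drinker is in house 2.
By clue 2, the person who drives a pickup is in house 4.
The person who enjoys chess is in house 3 (clue 4).
From clue 9, the person who enjoys pottery must be in house 4.
So house 5 gets cocoa for drink.
Clue 1: the person who enjoys reading is in house 1.
Clue 1 places the juice drinker in house 1.
The person who drives a convertible is in house 1 (clue 3).
The only vehicle still possible for house 5 is sedan.
So house 2 gets hiking for hobby.
So house 5 gets origami for hobby.
House 4 drink: only coffee fits.
Clue 6: the orchid grower is in house 5.
The only flower still possible for house 2 is sunflower.
So house 1 gets dahlia for flower.
So: house 1 = convertible/reading/juice/dahlia, house 2 = minivan/hiking/milk/sunflower, house 3 = motorcycle/chess/water/lily, house 4 = pickup/pottery/coffee/poppy, house 5 = sedan/origami/cocoa/orchid.

sunflower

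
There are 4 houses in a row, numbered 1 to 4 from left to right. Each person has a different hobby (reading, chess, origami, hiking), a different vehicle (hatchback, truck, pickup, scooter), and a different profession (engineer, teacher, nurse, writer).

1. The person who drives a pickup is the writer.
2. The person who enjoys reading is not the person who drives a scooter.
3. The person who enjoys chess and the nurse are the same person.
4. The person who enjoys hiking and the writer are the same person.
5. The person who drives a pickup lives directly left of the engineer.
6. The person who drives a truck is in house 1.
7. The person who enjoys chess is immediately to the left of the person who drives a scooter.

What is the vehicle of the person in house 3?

pickup

By clue 6, the person who drives a truck is in house 1.
The person who enjoys hiking is narrowed to house 2 or 3; consider each.
Placing it in house 2 leads to a contradiction, so it's in house 3.
Clue 4: the writer is in house 3.
Clue 1 places the person who drives a pickup in house 3.
The only vehicle still possible for house 2 is scooter.
House 4 vehicle: only hatchback fits.
That leaves engineer as the profession for house 4.
By clue 7, the person who enjoys chess is in house 1.
So house 2 gets origami for hobby.
So house 4 gets reading for hobby.
From clue 3, the nurse must be in house 1.
House 2's profession must be teacher (nothing else left).
So: house 1 = chess/truck/nurse, house 2 = origami/scooter/teacher, house 3 = hiking/pickup/writer, house 4 = reading/hatchback/engineer.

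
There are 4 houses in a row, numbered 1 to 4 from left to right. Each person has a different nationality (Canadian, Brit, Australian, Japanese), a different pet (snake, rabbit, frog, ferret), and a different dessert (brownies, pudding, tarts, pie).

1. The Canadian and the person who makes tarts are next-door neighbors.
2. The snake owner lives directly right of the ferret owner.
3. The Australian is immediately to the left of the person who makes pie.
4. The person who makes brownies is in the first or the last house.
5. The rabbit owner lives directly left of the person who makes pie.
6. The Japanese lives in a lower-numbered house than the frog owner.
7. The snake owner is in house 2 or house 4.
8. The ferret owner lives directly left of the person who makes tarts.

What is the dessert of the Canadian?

House 4's nationality must be Brit (nothing else left).
The Canadian is narrowed to house 1 or 3; consider each.
Placing it in house 3 leads to a contradiction, so it's in house 1.
From clue 1, the person who makes tarts must be in house 2.
Clue 8: the ferret owner is in house 1.
From clue 2, the snake owner must be in house 2.
House 3's pet must be rabbit (nothing else left).
The only pet still possible for house 4 is frog.
Clue 5: the person who makes pie is in house 4.
That leaves pudding as the dessert for house 3.
Clue 3 places the Australian in house 3.
House 2's nationality must be Japanese (nothing else left).
That leaves brownies as the dessert for house 1.
So: house 1 = Canadian/ferret/brownies, house 2 = Japanese/snake/tarts, house 3 = Australian/rabbit/pudding, house 4 = Brit/frog/pie.

brownies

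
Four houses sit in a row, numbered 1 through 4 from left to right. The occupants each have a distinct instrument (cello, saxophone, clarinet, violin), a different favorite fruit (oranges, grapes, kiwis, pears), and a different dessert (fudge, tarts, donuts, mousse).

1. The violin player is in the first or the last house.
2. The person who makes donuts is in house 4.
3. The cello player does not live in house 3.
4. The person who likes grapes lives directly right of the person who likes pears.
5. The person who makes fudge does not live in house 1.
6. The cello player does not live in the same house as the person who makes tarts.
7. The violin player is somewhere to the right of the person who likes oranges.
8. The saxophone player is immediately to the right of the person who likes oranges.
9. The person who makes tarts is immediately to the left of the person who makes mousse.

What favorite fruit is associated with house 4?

From clue 2, the person who makes donuts must be in house 4.
By clue 7, the violin player is in house 4.
The only dessert still possible for house 1 is tarts.
From clue 6, the cello player must be in house 2.
The person who makes mousse is in house 2 (clue 9).
So house 1 gets clarinet for instrument.
So house 3 gets saxophone for instrument.
The only dessert still possible for house 3 is fudge.
The person who likes oranges is in house 2 (clue 8).
By clue 4, the person who likes grapes is in house 4.
By clue 4, the person who likes pears is in house 3.
So house 1 gets kiwis for favorite fruit.
So: house 1 = clarinet/kiwis/tarts, house 2 = cello/oranges/mousse, house 3 = saxophone/pears/fudge, house 4 = violin/grapes/donuts.

grapes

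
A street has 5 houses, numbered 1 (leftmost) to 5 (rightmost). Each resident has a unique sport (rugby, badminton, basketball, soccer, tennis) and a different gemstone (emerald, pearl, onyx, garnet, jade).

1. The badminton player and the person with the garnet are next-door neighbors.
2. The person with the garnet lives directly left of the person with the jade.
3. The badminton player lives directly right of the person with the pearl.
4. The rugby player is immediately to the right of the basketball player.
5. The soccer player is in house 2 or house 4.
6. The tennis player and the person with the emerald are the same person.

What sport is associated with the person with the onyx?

badminton

The soccer player is narrowed to house 2 or 4; consider each.
Placing it in house 4 leads to a contradiction, so it's in house 2.
House 1 sport: only tennis fits.
By clue 6, the person with the emerald is in house 1.
The basketball player is narrowed to house 3 or 4; consider each.
Placing it in house 3 leads to a contradiction, so it's in house 4.
The rugby player is in house 5 (clue 4).
The only sport still possible for house 3 is badminton.
Clue 3 places the person with the pearl in house 2.
That leaves garnet as the gemstone for house 4.
From clue 2, the person with the jade must be in house 5.
House 3 gemstone: only onyx fits.
So: house 1 = tennis/emerald, house 2 = soccer/pearl, house 3 = badminton/onyx, house 4 = basketball/garnet, house 5 = rugby/jade.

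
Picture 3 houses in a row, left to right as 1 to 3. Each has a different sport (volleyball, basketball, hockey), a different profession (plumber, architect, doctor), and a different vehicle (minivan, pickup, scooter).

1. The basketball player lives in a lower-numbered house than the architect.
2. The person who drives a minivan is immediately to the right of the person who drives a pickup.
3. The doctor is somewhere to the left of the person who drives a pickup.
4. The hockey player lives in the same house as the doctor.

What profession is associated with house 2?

plumber

By clue 3, the doctor is in house 1.
The person who drives a pickup is in house 2 (clue 3).
Clue 4: the hockey player is in house 1.
House 3 sport: only volleyball fits.
House 1's vehicle must be scooter (nothing else left).
That leaves minivan as the vehicle for house 3.
By clue 1, the architect is in house 3.
So house 2 gets basketball for sport.
House 2 profession: only plumber fits.
So: house 1 = hockey/doctor/scooter, house 2 = basketball/plumber/pickup, house 3 = volleyball/architect/minivan.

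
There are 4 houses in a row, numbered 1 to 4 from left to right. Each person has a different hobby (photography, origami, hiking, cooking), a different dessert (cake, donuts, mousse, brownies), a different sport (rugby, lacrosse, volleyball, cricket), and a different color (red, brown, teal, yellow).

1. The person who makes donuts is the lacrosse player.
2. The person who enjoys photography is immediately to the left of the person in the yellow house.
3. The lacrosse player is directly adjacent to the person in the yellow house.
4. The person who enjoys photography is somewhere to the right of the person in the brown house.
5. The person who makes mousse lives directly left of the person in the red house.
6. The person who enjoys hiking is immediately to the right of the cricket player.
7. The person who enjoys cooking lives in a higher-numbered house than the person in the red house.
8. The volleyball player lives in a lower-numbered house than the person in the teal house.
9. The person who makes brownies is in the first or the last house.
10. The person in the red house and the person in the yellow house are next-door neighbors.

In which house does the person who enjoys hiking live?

That leaves origami as the hobby for house 1.
So house 1 gets brown for color.
The person who enjoys cooking is narrowed to house 3 or 4; consider each.
Placing it in house 4 leads to a contradiction, so it's in house 3.
The person in the red house is in house 2 (clue 7).
By clue 10, the person in the yellow house is in house 3.
So house 4 gets hiking for hobby.
That leaves teal as the color for house 4.
By clue 5, the person who makes mousse is in house 1.
Clue 6 places the cricket player in house 3.
House 2 hobby: only photography fits.
House 4's dessert must be brownies (nothing else left).
The person who makes donuts is in house 2 (clue 1).
By clue 1, the lacrosse player is in house 2.
House 3 dessert: only cake fits.
House 1 sport: only volleyball fits.
That leaves rugby as the sport for house 4.
So: house 1 = origami/mousse/volleyball/brown, house 2 = photography/donuts/lacrosse/red, house 3 = cooking/cake/cricket/yellow, house 4 = hiking/brownies/rugby/teal.

4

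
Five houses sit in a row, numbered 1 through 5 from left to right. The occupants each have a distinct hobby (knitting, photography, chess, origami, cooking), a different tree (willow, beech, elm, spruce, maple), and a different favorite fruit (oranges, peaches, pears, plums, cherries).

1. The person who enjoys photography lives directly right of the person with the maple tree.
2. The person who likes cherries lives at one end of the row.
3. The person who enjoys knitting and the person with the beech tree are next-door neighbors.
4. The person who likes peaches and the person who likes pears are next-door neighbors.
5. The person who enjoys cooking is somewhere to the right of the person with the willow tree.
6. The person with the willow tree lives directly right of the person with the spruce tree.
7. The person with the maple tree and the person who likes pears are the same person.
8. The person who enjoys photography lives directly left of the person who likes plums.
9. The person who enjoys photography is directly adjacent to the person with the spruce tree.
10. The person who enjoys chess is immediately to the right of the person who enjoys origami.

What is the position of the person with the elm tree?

The person who likes cherries is narrowed to house 1 or 5; consider each.
Placing it in house 1 leads to a contradiction, so it's in house 5.
The person who enjoys photography is narrowed to house 2 or 3; consider each.
Placing it in house 3 leads to a contradiction, so it's in house 2.
Clue 1 places the person with the maple tree in house 1.
By clue 7, the person who likes pears is in house 1.
From clue 8, the person who likes plums must be in house 3.
House 4's favorite fruit must be oranges (nothing else left).
From clue 6, the person with the willow tree must be in house 4.
House 1's hobby must be knitting (nothing else left).
That leaves spruce as the tree for house 3.
That leaves peaches as the favorite fruit for house 2.
Clue 3: the person with the beech tree is in house 2.
Clue 5 places the person who enjoys cooking in house 5.
House 3 hobby: only origami fits.
House 4's hobby must be chess (nothing else left).
House 5's tree must be elm (nothing else left).
So: house 1 = knitting/maple/pears, house 2 = photography/beech/peaches, house 3 = origami/spruce/plums, house 4 = chess/willow/oranges, house 5 = cooking/elm/cherries.

5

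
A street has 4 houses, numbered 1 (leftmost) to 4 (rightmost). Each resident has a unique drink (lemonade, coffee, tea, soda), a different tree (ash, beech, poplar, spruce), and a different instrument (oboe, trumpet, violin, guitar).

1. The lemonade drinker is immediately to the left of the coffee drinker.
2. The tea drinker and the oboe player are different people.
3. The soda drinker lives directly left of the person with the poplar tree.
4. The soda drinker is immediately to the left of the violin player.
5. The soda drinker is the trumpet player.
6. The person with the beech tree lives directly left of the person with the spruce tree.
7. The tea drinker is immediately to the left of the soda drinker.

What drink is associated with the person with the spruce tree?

soda

House 4's drink must be coffee (nothing else left).
By clue 1, the lemonade drinker is in house 3.
The only drink still possible for house 1 is tea.
So house 2 gets soda for drink.
The person with the poplar tree is in house 3 (clue 3).
The violin player is in house 3 (clue 4).
The trumpet player is in house 2 (clue 5).
So house 1 gets guitar for instrument.
The only instrument still possible for house 4 is oboe.
By clue 6, the person with the beech tree is in house 1.
By clue 6, the person with the spruce tree is in house 2.
That leaves ash as the tree for house 4.
So: house 1 = tea/beech/guitar, house 2 = soda/spruce/trumpet, house 3 = lemonade/poplar/violin, house 4 = coffee/ash/oboe.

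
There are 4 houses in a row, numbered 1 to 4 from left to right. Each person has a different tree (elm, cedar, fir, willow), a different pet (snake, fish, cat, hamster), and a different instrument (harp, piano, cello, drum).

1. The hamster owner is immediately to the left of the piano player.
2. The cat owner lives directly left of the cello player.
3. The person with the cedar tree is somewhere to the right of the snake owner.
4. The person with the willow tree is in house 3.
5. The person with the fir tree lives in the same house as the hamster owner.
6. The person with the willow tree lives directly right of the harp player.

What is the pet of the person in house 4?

fish

The person with the willow tree is in house 3 (clue 4).
Clue 6: the harp player is in house 2.
House 4 pet: only fish fits.
House 1 instrument: only drum fits.
Clue 5: the person with the fir tree is in house 2.
From clue 5, the hamster owner must be in house 2.
So house 1 gets elm for tree.
The only tree still possible for house 4 is cedar.
House 1's pet must be snake (nothing else left).
House 3's pet must be cat (nothing else left).
The piano player is in house 3 (clue 1).
The cello player is in house 4 (clue 2).
So: house 1 = elm/snake/drum, house 2 = fir/hamster/harp, house 3 = willow/cat/piano, house 4 = cedar/fish/cello.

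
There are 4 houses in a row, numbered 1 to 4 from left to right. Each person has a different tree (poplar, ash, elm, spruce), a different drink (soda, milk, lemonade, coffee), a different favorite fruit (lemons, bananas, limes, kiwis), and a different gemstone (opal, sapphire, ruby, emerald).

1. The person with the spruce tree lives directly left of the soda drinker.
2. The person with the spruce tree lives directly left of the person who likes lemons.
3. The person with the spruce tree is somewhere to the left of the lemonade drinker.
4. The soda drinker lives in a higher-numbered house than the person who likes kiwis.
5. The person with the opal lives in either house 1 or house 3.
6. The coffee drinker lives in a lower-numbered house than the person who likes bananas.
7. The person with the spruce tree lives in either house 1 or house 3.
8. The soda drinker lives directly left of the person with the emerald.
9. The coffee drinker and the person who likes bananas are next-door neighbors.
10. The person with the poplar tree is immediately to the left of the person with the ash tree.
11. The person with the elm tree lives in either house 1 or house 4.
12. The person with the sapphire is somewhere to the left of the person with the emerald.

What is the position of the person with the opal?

1

The person with the spruce tree is in house 1 (clue 1).
The soda drinker is in house 2 (clue 1).
From clue 2, the person who likes lemons must be in house 2.
The person who likes kiwis is in house 1 (clue 4).
From clue 8, the person with the emerald must be in house 3.
So house 4 gets ruby for gemstone.
Clue 9 places the coffee drinker in house 3.
The person who likes bananas is in house 4 (clue 9).
That leaves poplar as the tree for house 2.
House 3 tree: only ash fits.
House 4's tree must be elm (nothing else left).
That leaves milk as the drink for house 1.
The only drink still possible for house 4 is lemonade.
The only favorite fruit still possible for house 3 is limes.
The only gemstone still possible for house 1 is opal.
House 2's gemstone must be sapphire (nothing else left).
So: house 1 = spruce/milk/kiwis/opal, house 2 = poplar/soda/lemons/sapphire, house 3 = ash/coffee/limes/emerald, house 4 = elm/lemonade/bananas/ruby.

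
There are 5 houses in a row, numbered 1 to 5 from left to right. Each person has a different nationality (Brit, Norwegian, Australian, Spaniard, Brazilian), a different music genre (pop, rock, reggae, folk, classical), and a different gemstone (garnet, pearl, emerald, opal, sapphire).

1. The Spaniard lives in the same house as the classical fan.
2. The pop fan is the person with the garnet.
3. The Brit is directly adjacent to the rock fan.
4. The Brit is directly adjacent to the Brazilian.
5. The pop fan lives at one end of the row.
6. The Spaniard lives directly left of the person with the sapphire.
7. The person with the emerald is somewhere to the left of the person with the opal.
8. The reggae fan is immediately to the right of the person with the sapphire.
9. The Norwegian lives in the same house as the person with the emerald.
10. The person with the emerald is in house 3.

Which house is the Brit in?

From clue 10, the person with the emerald must be in house 3.
Clue 9 places the Norwegian in house 3.
That leaves Spaniard as the nationality for house 1.
Clue 1: the classical fan is in house 1.
Clue 6 places the person with the sapphire in house 2.
Clue 8 places the reggae fan in house 3.
House 2's nationality must be Australian (nothing else left).
The only music genre still possible for house 2 is folk.
That leaves rock as the music genre for house 4.
House 5's music genre must be pop (nothing else left).
Clue 2: the person with the garnet is in house 5.
From clue 3, the Brit must be in house 5.
By clue 4, the Brazilian is in house 4.
House 1 gemstone: only pearl fits.
That leaves opal as the gemstone for house 4.
So: house 1 = Spaniard/classical/pearl, house 2 = Australian/folk/sapphire, house 3 = Norwegian/reggae/emerald, house 4 = Brazilian/rock/opal, house 5 = Brit/pop/garnet.

5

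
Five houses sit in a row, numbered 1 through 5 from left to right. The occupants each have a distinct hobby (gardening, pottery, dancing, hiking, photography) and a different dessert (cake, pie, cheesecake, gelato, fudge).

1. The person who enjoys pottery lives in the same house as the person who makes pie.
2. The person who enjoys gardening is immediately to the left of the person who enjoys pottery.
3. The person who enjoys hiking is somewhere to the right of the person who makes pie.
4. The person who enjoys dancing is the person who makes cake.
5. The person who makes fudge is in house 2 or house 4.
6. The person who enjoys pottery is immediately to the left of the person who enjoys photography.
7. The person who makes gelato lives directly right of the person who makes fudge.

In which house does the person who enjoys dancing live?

The person who makes fudge is narrowed to house 2 or 4; consider each.
Placing it in house 2 leads to a contradiction, so it's in house 4.
The person who makes gelato is in house 5 (clue 7).
The only hobby still possible for house 5 is hiking.
The only hobby still possible for house 4 is photography.
Clue 6 places the person who enjoys pottery in house 3.
Clue 1: the person who makes pie is in house 3.
By clue 2, the person who enjoys gardening is in house 2.
So house 1 gets dancing for hobby.
By clue 4, the person who makes cake is in house 1.
The only dessert still possible for house 2 is cheesecake.
So: house 1 = dancing/cake, house 2 = gardening/cheesecake, house 3 = pottery/pie, house 4 = photography/fudge, house 5 = hiking/gelato.

1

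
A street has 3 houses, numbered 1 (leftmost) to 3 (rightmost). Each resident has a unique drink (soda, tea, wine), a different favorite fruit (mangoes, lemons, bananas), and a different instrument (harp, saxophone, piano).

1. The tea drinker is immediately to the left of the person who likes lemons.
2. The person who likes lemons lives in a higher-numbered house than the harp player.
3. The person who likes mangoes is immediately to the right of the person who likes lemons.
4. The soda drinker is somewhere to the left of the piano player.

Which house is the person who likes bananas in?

Clue 3: the person who likes mangoes is in house 3.
The person who likes lemons is in house 2 (clue 3).
That leaves wine as the drink for house 3.
House 1 favorite fruit: only bananas fits.
Clue 1 places the tea drinker in house 1.
Clue 2 places the harp player in house 1.
So house 2 gets soda for drink.
Clue 4 places the piano player in house 3.
That leaves saxophone as the instrument for house 2.
So: house 1 = tea/bananas/harp, house 2 = soda/lemons/saxophone, house 3 = wine/mangoes/piano.

1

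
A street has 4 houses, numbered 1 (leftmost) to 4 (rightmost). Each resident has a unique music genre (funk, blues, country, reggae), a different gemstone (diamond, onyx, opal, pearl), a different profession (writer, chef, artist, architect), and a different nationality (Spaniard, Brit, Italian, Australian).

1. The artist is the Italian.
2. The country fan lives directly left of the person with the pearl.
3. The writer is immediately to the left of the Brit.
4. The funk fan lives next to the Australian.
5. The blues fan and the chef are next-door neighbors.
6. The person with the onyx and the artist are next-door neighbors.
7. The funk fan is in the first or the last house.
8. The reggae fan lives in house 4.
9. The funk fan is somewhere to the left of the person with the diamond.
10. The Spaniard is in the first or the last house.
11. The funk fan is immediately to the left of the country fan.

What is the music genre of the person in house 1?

From clue 8, the reggae fan must be in house 4.
Clue 9 places the funk fan in house 1.
From clue 11, the country fan must be in house 2.
House 3 music genre: only blues fits.
From clue 2, the person with the pearl must be in house 3.
The Australian is in house 2 (clue 4).
The only gemstone still possible for house 1 is opal.
The person with the diamond is narrowed to house 2 or 4; consider each.
Placing it in house 2 leads to a contradiction, so it's in house 4.
So house 2 gets onyx for gemstone.
The artist is narrowed to house 1 or 3; consider each.
Placing it in house 3 leads to a contradiction, so it's in house 1.
The Italian is in house 1 (clue 1).
The only nationality still possible for house 3 is Brit.
That leaves Spaniard as the nationality for house 4.
The writer is in house 2 (clue 3).
House 3's profession must be architect (nothing else left).
That leaves chef as the profession for house 4.
So: house 1 = funk/opal/artist/Italian, house 2 = country/onyx/writer/Australian, house 3 = blues/pearl/architect/Brit, house 4 = reggae/diamond/chef/Spaniard.

funk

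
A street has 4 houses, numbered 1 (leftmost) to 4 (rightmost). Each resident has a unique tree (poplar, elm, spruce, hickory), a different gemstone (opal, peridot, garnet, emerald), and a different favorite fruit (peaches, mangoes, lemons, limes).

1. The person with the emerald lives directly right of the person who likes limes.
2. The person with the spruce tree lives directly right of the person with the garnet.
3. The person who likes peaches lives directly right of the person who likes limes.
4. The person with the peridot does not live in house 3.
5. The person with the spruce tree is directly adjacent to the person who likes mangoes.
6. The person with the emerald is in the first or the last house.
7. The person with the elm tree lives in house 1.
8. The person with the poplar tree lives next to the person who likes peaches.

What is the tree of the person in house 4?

The person with the emerald is in house 4 (clue 6).
From clue 7, the person with the elm tree must be in house 1.
Clue 1: the person who likes limes is in house 3.
From clue 3, the person who likes peaches must be in house 4.
From clue 8, the person with the poplar tree must be in house 3.
By clue 5, the person with the spruce tree is in house 2.
Clue 5: the person who likes mangoes is in house 1.
The only tree still possible for house 4 is hickory.
House 2 favorite fruit: only lemons fits.
Clue 2: the person with the garnet is in house 1.
House 3's gemstone must be opal (nothing else left).
House 2 gemstone: only peridot fits.
So: house 1 = elm/garnet/mangoes, house 2 = spruce/peridot/lemons, house 3 = poplar/opal/limes, house 4 = hickory/emerald/peaches.

hickory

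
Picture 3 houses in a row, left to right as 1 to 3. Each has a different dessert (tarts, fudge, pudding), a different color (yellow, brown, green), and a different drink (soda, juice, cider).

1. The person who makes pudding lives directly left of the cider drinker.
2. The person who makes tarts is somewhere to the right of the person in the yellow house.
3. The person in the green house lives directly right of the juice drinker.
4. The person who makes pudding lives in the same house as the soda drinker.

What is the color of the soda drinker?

green

So house 3 gets cider for drink.
Clue 1: the person who makes pudding is in house 2.
Clue 4: the soda drinker is in house 2.
That leaves fudge as the dessert for house 1.
House 3 dessert: only tarts fits.
House 1 drink: only juice fits.
Clue 3 places the person in the green house in house 2.
So house 3 gets brown for color.
That leaves yellow as the color for house 1.
So: house 1 = fudge/yellow/juice, house 2 = pudding/green/soda, house 3 = tarts/brown/cider.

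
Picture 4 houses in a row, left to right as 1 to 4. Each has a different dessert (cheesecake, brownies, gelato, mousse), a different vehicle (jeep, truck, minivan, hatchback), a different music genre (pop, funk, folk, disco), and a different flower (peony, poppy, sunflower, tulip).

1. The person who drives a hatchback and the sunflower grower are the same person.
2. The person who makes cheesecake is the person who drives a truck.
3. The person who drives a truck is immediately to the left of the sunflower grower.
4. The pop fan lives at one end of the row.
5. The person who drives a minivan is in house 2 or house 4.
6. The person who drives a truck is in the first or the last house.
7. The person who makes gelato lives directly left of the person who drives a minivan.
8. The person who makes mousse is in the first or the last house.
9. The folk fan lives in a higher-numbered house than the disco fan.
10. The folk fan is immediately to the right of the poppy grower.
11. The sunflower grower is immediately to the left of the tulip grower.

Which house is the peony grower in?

4

By clue 6, the person who drives a truck is in house 1.
The person who makes cheesecake is in house 1 (clue 2).
Clue 3 places the sunflower grower in house 2.
Clue 11: the tulip grower is in house 3.
House 2's dessert must be brownies (nothing else left).
That leaves gelato as the dessert for house 3.
House 4 dessert: only mousse fits.
House 4's flower must be peony (nothing else left).
Clue 1 places the person who drives a hatchback in house 2.
The person who drives a minivan is in house 4 (clue 7).
Clue 10 places the folk fan in house 2.
The only vehicle still possible for house 3 is jeep.
The only flower still possible for house 1 is poppy.
Clue 9 places the disco fan in house 1.
House 3's music genre must be funk (nothing else left).
House 4's music genre must be pop (nothing else left).
So: house 1 = cheesecake/truck/disco/poppy, house 2 = brownies/hatchback/folk/sunflower, house 3 = gelato/jeep/funk/tulip, house 4 = mousse/minivan/pop/peony.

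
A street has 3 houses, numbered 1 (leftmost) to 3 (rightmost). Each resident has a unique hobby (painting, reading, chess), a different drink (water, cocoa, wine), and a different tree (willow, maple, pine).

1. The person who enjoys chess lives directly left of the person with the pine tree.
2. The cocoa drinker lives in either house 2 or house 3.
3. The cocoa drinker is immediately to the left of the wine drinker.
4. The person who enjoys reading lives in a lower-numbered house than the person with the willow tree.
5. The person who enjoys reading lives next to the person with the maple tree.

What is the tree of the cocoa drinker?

Clue 3: the cocoa drinker is in house 2.
By clue 3, the wine drinker is in house 3.
So house 3 gets painting for hobby.
That leaves water as the drink for house 1.
The only tree still possible for house 1 is maple.
Clue 5: the person who enjoys reading is in house 2.
House 1's hobby must be chess (nothing else left).
Clue 1 places the person with the pine tree in house 2.
From clue 4, the person with the willow tree must be in house 3.
So: house 1 = chess/water/maple, house 2 = reading/cocoa/pine, house 3 = painting/wine/willow.

pine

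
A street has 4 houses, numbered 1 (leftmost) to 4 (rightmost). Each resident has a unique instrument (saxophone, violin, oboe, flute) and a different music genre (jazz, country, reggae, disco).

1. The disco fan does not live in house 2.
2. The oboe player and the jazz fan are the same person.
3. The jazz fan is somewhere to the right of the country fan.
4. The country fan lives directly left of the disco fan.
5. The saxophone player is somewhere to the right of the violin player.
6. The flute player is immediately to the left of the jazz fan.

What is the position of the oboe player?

So house 1 gets reggae for music genre.
So house 1 gets violin for instrument.
House 2 music genre: only country fits.
The disco fan is in house 3 (clue 4).
The only music genre still possible for house 4 is jazz.
The oboe player is in house 4 (clue 2).
By clue 6, the flute player is in house 3.
House 2's instrument must be saxophone (nothing else left).
So: house 1 = violin/reggae, house 2 = saxophone/country, house 3 = flute/disco, house 4 = oboe/jazz.

4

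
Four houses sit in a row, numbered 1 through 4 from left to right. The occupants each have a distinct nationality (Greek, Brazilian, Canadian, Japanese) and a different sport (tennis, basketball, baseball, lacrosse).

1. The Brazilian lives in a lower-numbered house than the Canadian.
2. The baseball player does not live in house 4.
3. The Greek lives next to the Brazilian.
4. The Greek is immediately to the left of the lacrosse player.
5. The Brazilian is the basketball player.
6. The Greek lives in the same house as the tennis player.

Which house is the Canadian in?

That leaves lacrosse as the sport for house 4.
By clue 4, the Greek is in house 3.
By clue 6, the tennis player is in house 3.
From clue 3, the Brazilian must be in house 2.
The basketball player is in house 2 (clue 5).
That leaves Japanese as the nationality for house 1.
So house 4 gets Canadian for nationality.
House 1's sport must be baseball (nothing else left).
So: house 1 = Japanese/baseball, house 2 = Brazilian/basketball, house 3 = Greek/tennis, house 4 = Canadian/lacrosse.

4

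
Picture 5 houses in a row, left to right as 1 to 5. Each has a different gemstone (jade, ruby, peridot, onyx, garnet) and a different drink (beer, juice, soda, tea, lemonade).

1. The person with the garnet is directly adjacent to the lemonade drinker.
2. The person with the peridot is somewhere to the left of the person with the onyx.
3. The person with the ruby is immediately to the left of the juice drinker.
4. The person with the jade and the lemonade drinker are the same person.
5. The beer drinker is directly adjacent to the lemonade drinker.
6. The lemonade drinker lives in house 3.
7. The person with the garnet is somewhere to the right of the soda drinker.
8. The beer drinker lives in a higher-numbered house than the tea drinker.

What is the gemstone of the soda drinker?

peridot

Clue 6 places the lemonade drinker in house 3.
By clue 4, the person with the jade is in house 3.
House 5 gemstone: only onyx fits.
House 5 drink: only juice fits.
From clue 3, the person with the ruby must be in house 4.
House 1's gemstone must be peridot (nothing else left).
The only gemstone still possible for house 2 is garnet.
So house 4 gets beer for drink.
The soda drinker is in house 1 (clue 7).
House 2 drink: only tea fits.
So: house 1 = peridot/soda, house 2 = garnet/tea, house 3 = jade/lemonade, house 4 = ruby/beer, house 5 = onyx/juice.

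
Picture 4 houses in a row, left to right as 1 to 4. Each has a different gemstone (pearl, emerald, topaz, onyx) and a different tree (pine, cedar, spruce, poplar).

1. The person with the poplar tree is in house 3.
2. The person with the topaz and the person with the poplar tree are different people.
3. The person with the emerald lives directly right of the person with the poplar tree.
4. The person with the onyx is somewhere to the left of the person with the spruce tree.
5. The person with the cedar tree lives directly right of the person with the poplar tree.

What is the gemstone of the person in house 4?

emerald

From clue 1, the person with the poplar tree must be in house 3.
By clue 3, the person with the emerald is in house 4.
Clue 5: the person with the cedar tree is in house 4.
House 1's tree must be pine (nothing else left).
So house 2 gets spruce for tree.
Clue 4: the person with the onyx is in house 1.
House 3 gemstone: only pearl fits.
So house 2 gets topaz for gemstone.
So: house 1 = onyx/pine, house 2 = topaz/spruce, house 3 = pearl/poplar, house 4 = emerald/cedar.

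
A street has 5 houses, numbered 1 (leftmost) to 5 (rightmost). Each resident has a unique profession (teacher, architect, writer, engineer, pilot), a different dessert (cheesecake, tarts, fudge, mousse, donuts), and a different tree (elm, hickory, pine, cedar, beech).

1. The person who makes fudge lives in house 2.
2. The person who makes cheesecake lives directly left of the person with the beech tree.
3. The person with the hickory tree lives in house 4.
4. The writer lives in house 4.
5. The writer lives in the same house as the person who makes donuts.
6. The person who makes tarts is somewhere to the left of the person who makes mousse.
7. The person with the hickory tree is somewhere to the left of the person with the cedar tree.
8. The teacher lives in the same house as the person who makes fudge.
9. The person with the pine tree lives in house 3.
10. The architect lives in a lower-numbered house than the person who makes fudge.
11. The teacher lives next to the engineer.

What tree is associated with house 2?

beech

Clue 1 places the person who makes fudge in house 2.
From clue 3, the person with the hickory tree must be in house 4.
Clue 4 places the writer in house 4.
The person who makes donuts is in house 4 (clue 5).
Clue 7 places the person with the cedar tree in house 5.
By clue 8, the teacher is in house 2.
The person with the pine tree is in house 3 (clue 9).
By clue 10, the architect is in house 1.
House 3 profession: only engineer fits.
House 5 profession: only pilot fits.
House 5 dessert: only mousse fits.
The only tree still possible for house 1 is elm.
That leaves beech as the tree for house 2.
From clue 2, the person who makes cheesecake must be in house 1.
The only dessert still possible for house 3 is tarts.
So: house 1 = architect/cheesecake/elm, house 2 = teacher/fudge/beech, house 3 = engineer/tarts/pine, house 4 = writer/donuts/hickory, house 5 = pilot/mousse/cedar.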